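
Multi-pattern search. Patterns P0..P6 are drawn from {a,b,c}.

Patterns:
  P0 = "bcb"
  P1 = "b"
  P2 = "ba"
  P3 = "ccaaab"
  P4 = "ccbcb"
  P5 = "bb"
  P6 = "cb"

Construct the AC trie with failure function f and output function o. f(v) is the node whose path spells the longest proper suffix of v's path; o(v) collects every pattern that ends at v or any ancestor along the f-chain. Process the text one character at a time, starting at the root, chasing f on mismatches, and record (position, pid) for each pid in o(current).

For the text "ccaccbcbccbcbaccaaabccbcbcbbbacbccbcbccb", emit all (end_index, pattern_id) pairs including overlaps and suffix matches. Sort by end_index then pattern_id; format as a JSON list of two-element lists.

Build automaton:
Trie (insert patterns):
  0='ε' goto b→1 c→5
  1='b' goto a→4 b→14 c→2  ←P1
  2='bc' goto b→3
  3='bcb' goto ·  ←P0
  4='ba' goto ·  ←P2
  5='c' goto b→15 c→6
  6='cc' goto a→7 b→11
  7='cca' goto a→8
  8='ccaa' goto a→9
  9='ccaaa' goto b→10
  10='ccaaab' goto ·  ←P3
  11='ccb' goto c→12
  12='ccbc' goto b→13
  13='ccbcb' goto ·  ←P4
  14='bb' goto ·  ←P5
  15='cb' goto ·  ←P6

BFS fail/out derivation:
  n1('b'): parent n0 fail=0; on 'b' 0 → fail=0;  out {1}∪∅={1}
  n5('c'): parent n0 fail=0; on 'c' 0 → fail=0;  out ∅∪∅=∅
  n2('bc'): parent n1 fail=0; on 'c' 0 → fail=5;  out ∅∪∅=∅
  n4('ba'): parent n1 fail=0; on 'a' 0 → fail=0;  out {2}∪∅={2}
  n6('cc'): parent n5 fail=0; on 'c' 0 → fail=5;  out ∅∪∅=∅
  n14('bb'): parent n1 fail=0; on 'b' 0 → fail=1;  out {5}∪{1}={1,5}
  n15('cb'): parent n5 fail=0; on 'b' 0 → fail=1;  out {6}∪{1}={1,6}
  n3('bcb'): parent n2 fail=5; on 'b' 5 → fail=15;  out {0}∪{1,6}={0,1,6}
  n7('cca'): parent n6 fail=5; on 'a' 5→0 → fail=0;  out ∅∪∅=∅
  n11('ccb'): parent n6 fail=5; on 'b' 5 → fail=15;  out ∅∪{1,6}={1,6}
  n8('ccaa'): parent n7 fail=0; on 'a' 0 → fail=0;  out ∅∪∅=∅
  n12('ccbc'): parent n11 fail=15; on 'c' 15→1 → fail=2;  out ∅∪∅=∅
  n9('ccaaa'): parent n8 fail=0; on 'a' 0 → fail=0;  out ∅∪∅=∅
  n13('ccbcb'): parent n12 fail=2; on 'b' 2 → fail=3;  out {4}∪{0,1,6}={0,1,4,6}
  n10('ccaaab'): parent n9 fail=0; on 'b' 0 → fail=1;  out {3}∪{1}={1,3}

Run:
pos 0 'c': at 5
pos 1 'c': at 6
pos 2 'a': at 7
pos 3 'c': at 5 (fail-walked)
pos 4 'c': at 6
pos 5 'b': at 11  emit P1@[5:5],P6@[4:5]
pos 6 'c': at 12
pos 7 'b': at 13  emit P0@[5:7],P1@[7:7],P4@[3:7],P6@[6:7]
pos 8 'c': at 2 (fail-walked)
pos 9 'c': at 6 (fail-walked)
pos 10 'b': at 11  emit P1@[10:10],P6@[9:10]
pos 11 'c': at 12
pos 12 'b': at 13  emit P0@[10:12],P1@[12:12],P4@[8:12],P6@[11:12]
pos 13 'a': at 4 (fail-walked)  emit P2@[12:13]
pos 14 'c': at 5 (fail-walked)
pos 15 'c': at 6
pos 16 'a': at 7
pos 17 'a': at 8
pos 18 'a': at 9
pos 19 'b': at 10  emit P1@[19:19],P3@[14:19]
pos 20 'c': at 2 (fail-walked)
pos 21 'c': at 6 (fail-walked)
pos 22 'b': at 11  emit P1@[22:22],P6@[21:22]
pos 23 'c': at 12
pos 24 'b': at 13  emit P0@[22:24],P1@[24:24],P4@[20:24],P6@[23:24]
pos 25 'c': at 2 (fail-walked)
pos 26 'b': at 3  emit P0@[24:26],P1@[26:26],P6@[25:26]
pos 27 'b': at 14 (fail-walked)  emit P1@[27:27],P5@[26:27]
pos 28 'b': at 14 (fail-walked)  emit P1@[28:28],P5@[27:28]
pos 29 'a': at 4 (fail-walked)  emit P2@[28:29]
pos 30 'c': at 5 (fail-walked)
pos 31 'b': at 15  emit P1@[31:31],P6@[30:31]
pos 32 'c': at 2 (fail-walked)
pos 33 'c': at 6 (fail-walked)
pos 34 'b': at 11  emit P1@[34:34],P6@[33:34]
pos 35 'c': at 12
pos 36 'b': at 13  emit P0@[34:36],P1@[36:36],P4@[32:36],P6@[35:36]
pos 37 'c': at 2 (fail-walked)
pos 38 'c': at 6 (fail-walked)
pos 39 'b': at 11  emit P1@[39:39],P6@[38:39]

Matches: [[5,1],[5,6],[7,0],[7,1],[7,4],[7,6],[10,1],[10,6],[12,0],[12,1],[12,4],[12,6],[13,2],[19,1],[19,3],[22,1],[22,6],[24,0],[24,1],[24,4],[24,6],[26,0],[26,1],[26,6],[27,1],[27,5],[28,1],[28,5],[29,2],[31,1],[31,6],[34,1],[34,6],[36,0],[36,1],[36,4],[36,6],[39,1],[39,6]]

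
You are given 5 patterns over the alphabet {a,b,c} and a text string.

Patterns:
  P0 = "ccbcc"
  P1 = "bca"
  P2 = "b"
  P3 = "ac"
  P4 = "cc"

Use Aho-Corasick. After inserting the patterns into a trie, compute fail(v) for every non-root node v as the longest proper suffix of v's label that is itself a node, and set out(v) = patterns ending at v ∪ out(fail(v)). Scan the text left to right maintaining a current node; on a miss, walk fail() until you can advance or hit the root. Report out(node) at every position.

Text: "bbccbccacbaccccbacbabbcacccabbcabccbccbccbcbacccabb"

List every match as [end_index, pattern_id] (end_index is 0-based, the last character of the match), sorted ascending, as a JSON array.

Build:
Trie (insert patterns):
  0='ε' goto a→9 b→6 c→1
  1='c' goto c→2
  2='cc' goto b→3  [P4 ends]
  3='ccb' goto c→4
  4='ccbc' goto c→5
  5='ccbcc' goto ·  [P0 ends]
  6='b' goto c→7  [P2 ends]
  7='bc' goto a→8
  8='bca' goto ·  [P1 ends]
  9='a' goto c→10
  10='ac' goto ·  [P3 ends]

BFS fail/out derivation:
  n1('c'): parent n0 fail=0; on 'c' 0 → fail=0;  out ∅∪∅=∅
  n6('b'): parent n0 fail=0; on 'b' 0 → fail=0;  out {2}∪∅={2}
  n9('a'): parent n0 fail=0; on 'a' 0 → fail=0;  out ∅∪∅=∅
  n2('cc'): parent n1 fail=0; on 'c' 0 → fail=1;  out {4}∪∅={4}
  n7('bc'): parent n6 fail=0; on 'c' 0 → fail=1;  out ∅∪∅=∅
  n10('ac'): parent n9 fail=0; on 'c' 0 → fail=1;  out {3}∪∅={3}
  n3('ccb'): parent n2 fail=1; on 'b' 1→0 → fail=6;  out ∅∪{2}={2}
  n8('bca'): parent n7 fail=1; on 'a' 1→0 → fail=9;  out {1}∪∅={1}
  n4('ccbc'): parent n3 fail=6; on 'c' 6 → fail=7;  out ∅∪∅=∅
  n5('ccbcc'): parent n4 fail=7; on 'c' 7→1 → fail=2;  out {0}∪{4}={0,4}

Run:
pos 0 'b': at 6  → match P2@[0:0]
pos 1 'b': at 6 (via fail)  → match P2@[1:1]
pos 2 'c': at 7
pos 3 'c': at 2 (via fail)  → match P4@[2:3]
pos 4 'b': at 3  → match P2@[4:4]
pos 5 'c': at 4
pos 6 'c': at 5  → match P0@[2:6],P4@[5:6]
pos 7 'a': at 9 (via fail)
pos 8 'c': at 10  → match P3@[7:8]
pos 9 'b': at 6 (via fail)  → match P2@[9:9]
pos 10 'a': at 9 (via fail)
pos 11 'c': at 10  → match P3@[10:11]
pos 12 'c': at 2 (via fail)  → match P4@[11:12]
pos 13 'c': at 2 (via fail)  → match P4@[12:13]
pos 14 'c': at 2 (via fail)  → match P4@[13:14]
pos 15 'b': at 3  → match P2@[15:15]
pos 16 'a': at 9 (via fail)
pos 17 'c': at 10  → match P3@[16:17]
pos 18 'b': at 6 (via fail)  → match P2@[18:18]
pos 19 'a': at 9 (via fail)
pos 20 'b': at 6 (via fail)  → match P2@[20:20]
pos 21 'b': at 6 (via fail)  → match P2@[21:21]
pos 22 'c': at 7
pos 23 'a': at 8  → match P1@[21:23]
pos 24 'c': at 10 (via fail)  → match P3@[23:24]
pos 25 'c': at 2 (via fail)  → match P4@[24:25]
pos 26 'c': at 2 (via fail)  → match P4@[25:26]
pos 27 'a': at 9 (via fail)
pos 28 'b': at 6 (via fail)  → match P2@[28:28]
pos 29 'b': at 6 (via fail)  → match P2@[29:29]
pos 30 'c': at 7
pos 31 'a': at 8  → match P1@[29:31]
pos 32 'b': at 6 (via fail)  → match P2@[32:32]
pos 33 'c': at 7
pos 34 'c': at 2 (via fail)  → match P4@[33:34]
pos 35 'b': at 3  → match P2@[35:35]
pos 36 'c': at 4
pos 37 'c': at 5  → match P0@[33:37],P4@[36:37]
pos 38 'b': at 3 (via fail)  → match P2@[38:38]
pos 39 'c': at 4
pos 40 'c': at 5  → match P0@[36:40],P4@[39:40]
pos 41 'b': at 3 (via fail)  → match P2@[41:41]
pos 42 'c': at 4
pos 43 'b': at 6 (via fail)  → match P2@[43:43]
pos 44 'a': at 9 (via fail)
pos 45 'c': at 10  → match P3@[44:45]
pos 46 'c': at 2 (via fail)  → match P4@[45:46]
pos 47 'c': at 2 (via fail)  → match P4@[46:47]
pos 48 'a': at 9 (via fail)
pos 49 'b': at 6 (via fail)  → match P2@[49:49]
pos 50 'b': at 6 (via fail)  → match P2@[50:50]

All matches (sorted): [[0,2],[1,2],[3,4],[4,2],[6,0],[6,4],[8,3],[9,2],[11,3],[12,4],[13,4],[14,4],[15,2],[17,3],[18,2],[20,2],[21,2],[23,1],[24,3],[25,4],[26,4],[28,2],[29,2],[31,1],[32,2],[34,4],[35,2],[37,0],[37,4],[38,2],[40,0],[40,4],[41,2],[43,2],[45,3],[46,4],[47,4],[49,2],[50,2]]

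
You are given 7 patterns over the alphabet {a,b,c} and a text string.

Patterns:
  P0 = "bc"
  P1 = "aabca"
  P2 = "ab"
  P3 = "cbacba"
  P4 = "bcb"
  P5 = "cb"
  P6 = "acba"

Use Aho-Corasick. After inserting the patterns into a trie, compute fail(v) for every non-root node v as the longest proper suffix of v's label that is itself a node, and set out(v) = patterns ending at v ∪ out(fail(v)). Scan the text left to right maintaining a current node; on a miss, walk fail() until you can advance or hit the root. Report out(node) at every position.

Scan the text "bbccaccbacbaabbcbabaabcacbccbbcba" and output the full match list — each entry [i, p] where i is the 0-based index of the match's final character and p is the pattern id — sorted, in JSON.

Build automaton:
Trie (insert patterns):
  0='ε' goto a→3 b→1 c→9
  1='b' goto c→2
  2='bc' goto b→15  [P0 ends]
  3='a' goto a→4 b→8 c→16
  4='aa' goto b→5
  5='aab' goto c→6
  6='aabc' goto a→7
  7='aabca' goto ·  [P1 ends]
  8='ab' goto ·  [P2 ends]
  9='c' goto b→10
  10='cb' goto a→11  [P5 ends]
  11='cba' goto c→12
  12='cbac' goto b→13
  13='cbacb' goto a→14
  14='cbacba' goto ·  [P3 ends]
  15='bcb' goto ·  [P4 ends]
  16='ac' goto b→17
  17='acb' goto a→18
  18='acba' goto ·  [P6 ends]

Failure links (BFS by depth):
  n1('b'): parent n0 fail=0; on 'b' 0 → fail=0;  out ∅∪∅=∅
  n3('a'): parent n0 fail=0; on 'a' 0 → fail=0;  out ∅∪∅=∅
  n9('c'): parent n0 fail=0; on 'c' 0 → fail=0;  out ∅∪∅=∅
  n2('bc'): parent n1 fail=0; on 'c' 0 → fail=9;  out {0}∪∅={0}
  n4('aa'): parent n3 fail=0; on 'a' 0 → fail=3;  out ∅∪∅=∅
  n8('ab'): parent n3 fail=0; on 'b' 0 → fail=1;  out {2}∪∅={2}
  n10('cb'): parent n9 fail=0; on 'b' 0 → fail=1;  out {5}∪∅={5}
  n16('ac'): parent n3 fail=0; on 'c' 0 → fail=9;  out ∅∪∅=∅
  n5('aab'): parent n4 fail=3; on 'b' 3 → fail=8;  out ∅∪{2}={2}
  n11('cba'): parent n10 fail=1; on 'a' 1→0 → fail=3;  out ∅∪∅=∅
  n15('bcb'): parent n2 fail=9; on 'b' 9 → fail=10;  out {4}∪{5}={4,5}
  n17('acb'): parent n16 fail=9; on 'b' 9 → fail=10;  out ∅∪{5}={5}
  n6('aabc'): parent n5 fail=8; on 'c' 8→1 → fail=2;  out ∅∪{0}={0}
  n12('cbac'): parent n11 fail=3; on 'c' 3 → fail=16;  out ∅∪∅=∅
  n18('acba'): parent n17 fail=10; on 'a' 10 → fail=11;  out {6}∪∅={6}
  n7('aabca'): parent n6 fail=2; on 'a' 2→9→0 → fail=3;  out {1}∪∅={1}
  n13('cbacb'): parent n12 fail=16; on 'b' 16 → fail=17;  out ∅∪{5}={5}
  n14('cbacba'): parent n13 fail=17; on 'a' 17 → fail=18;  out {3}∪{6}={3,6}

Text stream:
pos 0 'b': at 1
pos 1 'b': at 1 (fail-walked)
pos 2 'c': at 2  → match P0@[1:2]
pos 3 'c': at 9 (fail-walked)
pos 4 'a': at 3 (fail-walked)
pos 5 'c': at 16
pos 6 'c': at 9 (fail-walked)
pos 7 'b': at 10  → match P5@[6:7]
pos 8 'a': at 11
pos 9 'c': at 12
pos 10 'b': at 13  → match P5@[9:10]
pos 11 'a': at 14  → match P3@[6:11],P6@[8:11]
pos 12 'a': at 4 (fail-walked)
pos 13 'b': at 5  → match P2@[12:13]
pos 14 'b': at 1 (fail-walked)
pos 15 'c': at 2  → match P0@[14:15]
pos 16 'b': at 15  → match P4@[14:16],P5@[15:16]
pos 17 'a': at 11 (fail-walked)
pos 18 'b': at 8 (fail-walked)  → match P2@[17:18]
pos 19 'a': at 3 (fail-walked)
pos 20 'a': at 4
pos 21 'b': at 5  → match P2@[20:21]
pos 22 'c': at 6  → match P0@[21:22]
pos 23 'a': at 7  → match P1@[19:23]
pos 24 'c': at 16 (fail-walked)
pos 25 'b': at 17  → match P5@[24:25]
pos 26 'c': at 2 (fail-walked)  → match P0@[25:26]
pos 27 'c': at 9 (fail-walked)
pos 28 'b': at 10  → match P5@[27:28]
pos 29 'b': at 1 (fail-walked)
pos 30 'c': at 2  → match P0@[29:30]
pos 31 'b': at 15  → match P4@[29:31],P5@[30:31]
pos 32 'a': at 11 (fail-walked)

Matches: [[2,0],[7,5],[10,5],[11,3],[11,6],[13,2],[15,0],[16,4],[16,5],[18,2],[21,2],[22,0],[23,1],[25,5],[26,0],[28,5],[30,0],[31,4],[31,5]]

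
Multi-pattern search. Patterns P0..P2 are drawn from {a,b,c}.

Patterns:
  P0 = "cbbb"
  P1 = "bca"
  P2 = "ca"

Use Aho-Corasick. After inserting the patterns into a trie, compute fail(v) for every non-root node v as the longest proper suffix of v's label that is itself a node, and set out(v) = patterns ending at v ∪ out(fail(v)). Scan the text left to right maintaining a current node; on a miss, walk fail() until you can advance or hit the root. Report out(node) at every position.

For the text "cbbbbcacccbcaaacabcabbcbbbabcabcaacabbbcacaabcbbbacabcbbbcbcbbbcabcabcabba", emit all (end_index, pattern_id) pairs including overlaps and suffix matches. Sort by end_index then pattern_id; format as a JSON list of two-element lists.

Construct AC machine:
Trie nodes:
  n0 'ε': b→5 c→1
  n1 'c': a→8 b→2
  n2 'cb': b→3
  n3 'cbb': b→4
  n4 'cbbb': ·  [P0 ends]
  n5 'b': c→6
  n6 'bc': a→7
  n7 'bca': ·  [P1 ends]
  n8 'ca': ·  [P2 ends]

BFS fail/out derivation:
  n1('c'): parent n0 fail=0; on 'c' 0 → fail=0;  out ∅∪∅=∅
  n5('b'): parent n0 fail=0; on 'b' 0 → fail=0;  out ∅∪∅=∅
  n2('cb'): parent n1 fail=0; on 'b' 0 → fail=5;  out ∅∪∅=∅
  n6('bc'): parent n5 fail=0; on 'c' 0 → fail=1;  out ∅∪∅=∅
  n8('ca'): parent n1 fail=0; on 'a' 0 → fail=0;  out {2}∪∅={2}
  n3('cbb'): parent n2 fail=5; on 'b' 5→0 → fail=5;  out ∅∪∅=∅
  n7('bca'): parent n6 fail=1; on 'a' 1 → fail=8;  out {1}∪{2}={1,2}
  n4('cbbb'): parent n3 fail=5; on 'b' 5→0 → fail=5;  out {0}∪∅={0}

Scan:
i=0 'c': node 0→1
i=1 'b': node 1→2
i=2 'b': node 2→3
i=3 'b': node 3→4  ** P0@[0:3]
i=4 'b': node 4→5 (via fail)
i=5 'c': node 5→6
i=6 'a': node 6→7  ** P1@[4:6],P2@[5:6]
i=7 'c': node 7→1 (via fail)
i=8 'c': node 1→1 (via fail)
i=9 'c': node 1→1 (via fail)
i=10 'b': node 1→2
i=11 'c': node 2→6 (via fail)
i=12 'a': node 6→7  ** P1@[10:12],P2@[11:12]
i=13 'a': node 7→0 (via fail)
i=14 'a': node 0→0
i=15 'c': node 0→1
i=16 'a': node 1→8  ** P2@[15:16]
i=17 'b': node 8→5 (via fail)
i=18 'c': node 5→6
i=19 'a': node 6→7  ** P1@[17:19],P2@[18:19]
i=20 'b': node 7→5 (via fail)
i=21 'b': node 5→5 (via fail)
i=22 'c': node 5→6
i=23 'b': node 6→2 (via fail)
i=24 'b': node 2→3
i=25 'b': node 3→4  ** P0@[22:25]
i=26 'a': node 4→0 (via fail)
i=27 'b': node 0→5
i=28 'c': node 5→6
i=29 'a': node 6→7  ** P1@[27:29],P2@[28:29]
i=30 'b': node 7→5 (via fail)
i=31 'c': node 5→6
i=32 'a': node 6→7  ** P1@[30:32],P2@[31:32]
i=33 'a': node 7→0 (via fail)
i=34 'c': node 0→1
i=35 'a': node 1→8  ** P2@[34:35]
i=36 'b': node 8→5 (via fail)
i=37 'b': node 5→5 (via fail)
i=38 'b': node 5→5 (via fail)
i=39 'c': node 5→6
i=40 'a': node 6→7  ** P1@[38:40],P2@[39:40]
i=41 'c': node 7→1 (via fail)
i=42 'a': node 1→8  ** P2@[41:42]
i=43 'a': node 8→0 (via fail)
i=44 'b': node 0→5
i=45 'c': node 5→6
i=46 'b': node 6→2 (via fail)
i=47 'b': node 2→3
i=48 'b': node 3→4  ** P0@[45:48]
i=49 'a': node 4→0 (via fail)
i=50 'c': node 0→1
i=51 'a': node 1→8  ** P2@[50:51]
i=52 'b': node 8→5 (via fail)
i=53 'c': node 5→6
i=54 'b': node 6→2 (via fail)
i=55 'b': node 2→3
i=56 'b': node 3→4  ** P0@[53:56]
i=57 'c': node 4→6 (via fail)
i=58 'b': node 6→2 (via fail)
i=59 'c': node 2→6 (via fail)
i=60 'b': node 6→2 (via fail)
i=61 'b': node 2→3
i=62 'b': node 3→4  ** P0@[59:62]
i=63 'c': node 4→6 (via fail)
i=64 'a': node 6→7  ** P1@[62:64],P2@[63:64]
i=65 'b': node 7→5 (via fail)
i=66 'c': node 5→6
i=67 'a': node 6→7  ** P1@[65:67],P2@[66:67]
i=68 'b': node 7→5 (via fail)
i=69 'c': node 5→6
i=70 'a': node 6→7  ** P1@[68:70],P2@[69:70]
i=71 'b': node 7→5 (via fail)
i=72 'b': node 5→5 (via fail)
i=73 'a': node 5→0 (via fail)

Matches: [[3,0],[6,1],[6,2],[12,1],[12,2],[16,2],[19,1],[19,2],[25,0],[29,1],[29,2],[32,1],[32,2],[35,2],[40,1],[40,2],[42,2],[48,0],[51,2],[56,0],[62,0],[64,1],[64,2],[67,1],[67,2],[70,1],[70,2]]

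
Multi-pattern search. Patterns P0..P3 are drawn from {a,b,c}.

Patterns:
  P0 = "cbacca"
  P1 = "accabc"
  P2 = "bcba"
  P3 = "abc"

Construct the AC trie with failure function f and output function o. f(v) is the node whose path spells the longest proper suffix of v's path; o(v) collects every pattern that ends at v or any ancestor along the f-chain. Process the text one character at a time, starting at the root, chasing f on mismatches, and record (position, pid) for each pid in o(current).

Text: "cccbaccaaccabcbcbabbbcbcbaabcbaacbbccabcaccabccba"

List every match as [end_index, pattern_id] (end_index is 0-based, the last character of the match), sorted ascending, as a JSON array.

Construct AC machine:
Trie nodes:
  0='ε' goto a→7 b→13 c→1
  1='c' goto b→2
  2='cb' goto a→3
  3='cba' goto c→4
  4='cbac' goto c→5
  5='cbacc' goto a→6
  6='cbacca' goto ·  [P0 ends]
  7='a' goto b→17 c→8
  8='ac' goto c→9
  9='acc' goto a→10
  10='acca' goto b→11
  11='accab' goto c→12
  12='accabc' goto ·  [P1 ends]
  13='b' goto c→14
  14='bc' goto b→15
  15='bcb' goto a→16
  16='bcba' goto ·  [P2 ends]
  17='ab' goto c→18
  18='abc' goto ·  [P3 ends]

Failure links (BFS by depth):
  n1('c'): parent n0 fail=0; on 'c' 0 → fail=0;  out ∅∪∅=∅
  n7('a'): parent n0 fail=0; on 'a' 0 → fail=0;  out ∅∪∅=∅
  n13('b'): parent n0 fail=0; on 'b' 0 → fail=0;  out ∅∪∅=∅
  n2('cb'): parent n1 fail=0; on 'b' 0 → fail=13;  out ∅∪∅=∅
  n8('ac'): parent n7 fail=0; on 'c' 0 → fail=1;  out ∅∪∅=∅
  n14('bc'): parent n13 fail=0; on 'c' 0 → fail=1;  out ∅∪∅=∅
  n17('ab'): parent n7 fail=0; on 'b' 0 → fail=13;  out ∅∪∅=∅
  n3('cba'): parent n2 fail=13; on 'a' 13→0 → fail=7;  out ∅∪∅=∅
  n9('acc'): parent n8 fail=1; on 'c' 1→0 → fail=1;  out ∅∪∅=∅
  n15('bcb'): parent n14 fail=1; on 'b' 1 → fail=2;  out ∅∪∅=∅
  n18('abc'): parent n17 fail=13; on 'c' 13 → fail=14;  out {3}∪∅={3}
  n4('cbac'): parent n3 fail=7; on 'c' 7 → fail=8;  out ∅∪∅=∅
  n10('acca'): parent n9 fail=1; on 'a' 1→0 → fail=7;  out ∅∪∅=∅
  n16('bcba'): parent n15 fail=2; on 'a' 2 → fail=3;  out {2}∪∅={2}
  n5('cbacc'): parent n4 fail=8; on 'c' 8 → fail=9;  out ∅∪∅=∅
  n11('accab'): parent n10 fail=7; on 'b' 7 → fail=17;  out ∅∪∅=∅
  n6('cbacca'): parent n5 fail=9; on 'a' 9 → fail=10;  out {0}∪∅={0}
  n12('accabc'): parent n11 fail=17; on 'c' 17 → fail=18;  out {1}∪{3}={1,3}

Scan:
i=0 'c': node 0→1
i=1 'c': node 1→1 (via fail)
i=2 'c': node 1→1 (via fail)
i=3 'b': node 1→2
i=4 'a': node 2→3
i=5 'c': node 3→4
i=6 'c': node 4→5
i=7 'a': node 5→6  ** P0@[2:7]
i=8 'a': node 6→7 (via fail)
i=9 'c': node 7→8
i=10 'c': node 8→9
i=11 'a': node 9→10
i=12 'b': node 10→11
i=13 'c': node 11→12  ** P1@[8:13],P3@[11:13]
i=14 'b': node 12→15 (via fail)
i=15 'c': node 15→14 (via fail)
i=16 'b': node 14→15
i=17 'a': node 15→16  ** P2@[14:17]
i=18 'b': node 16→17 (via fail)
i=19 'b': node 17→13 (via fail)
i=20 'b': node 13→13 (via fail)
i=21 'c': node 13→14
i=22 'b': node 14→15
i=23 'c': node 15→14 (via fail)
i=24 'b': node 14→15
i=25 'a': node 15→16  ** P2@[22:25]
i=26 'a': node 16→7 (via fail)
i=27 'b': node 7→17
i=28 'c': node 17→18  ** P3@[26:28]
i=29 'b': node 18→15 (via fail)
i=30 'a': node 15→16  ** P2@[27:30]
i=31 'a': node 16→7 (via fail)
i=32 'c': node 7→8
i=33 'b': node 8→2 (via fail)
i=34 'b': node 2→13 (via fail)
i=35 'c': node 13→14
i=36 'c': node 14→1 (via fail)
i=37 'a': node 1→7 (via fail)
i=38 'b': node 7→17
i=39 'c': node 17→18  ** P3@[37:39]
i=40 'a': node 18→7 (via fail)
i=41 'c': node 7→8
i=42 'c': node 8→9
i=43 'a': node 9→10
i=44 'b': node 10→11
i=45 'c': node 11→12  ** P1@[40:45],P3@[43:45]
i=46 'c': node 12→1 (via fail)
i=47 'b': node 1→2
i=48 'a': node 2→3

Result: [[7,0],[13,1],[13,3],[17,2],[25,2],[28,3],[30,2],[39,3],[45,1],[45,3]]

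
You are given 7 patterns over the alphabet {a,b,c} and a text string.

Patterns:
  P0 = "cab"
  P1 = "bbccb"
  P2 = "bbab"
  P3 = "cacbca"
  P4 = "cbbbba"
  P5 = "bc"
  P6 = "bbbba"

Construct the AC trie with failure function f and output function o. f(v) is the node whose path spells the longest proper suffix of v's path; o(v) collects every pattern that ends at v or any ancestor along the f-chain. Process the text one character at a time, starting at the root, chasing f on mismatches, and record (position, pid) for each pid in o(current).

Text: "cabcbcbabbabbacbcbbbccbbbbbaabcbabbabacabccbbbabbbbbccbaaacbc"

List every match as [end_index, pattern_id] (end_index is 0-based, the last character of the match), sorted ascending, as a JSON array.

Build automaton:
Trie (insert patterns):
  0='ε' goto b→4 c→1
  1='c' goto a→2 b→15
  2='ca' goto b→3 c→11
  3='cab' goto ·  [P0 ends]
  4='b' goto b→5 c→20
  5='bb' goto a→9 b→21 c→6
  6='bbc' goto c→7
  7='bbcc' goto b→8
  8='bbccb' goto ·  [P1 ends]
  9='bba' goto b→10
  10='bbab' goto ·  [P2 ends]
  11='cac' goto b→12
  12='cacb' goto c→13
  13='cacbc' goto a→14
  14='cacbca' goto ·  [P3 ends]
  15='cb' goto b→16
  16='cbb' goto b→17
  17='cbbb' goto b→18
  18='cbbbb' goto a→19
  19='cbbbba' goto ·  [P4 ends]
  20='bc' goto ·  [P5 ends]
  21='bbb' goto b→22
  22='bbbb' goto a→23
  23='bbbba' goto ·  [P6 ends]

BFS fail/out derivation:
  n1('c'): parent n0 fail=0; on 'c' 0 → fail=0;  out ∅∪∅=∅
  n4('b'): parent n0 fail=0; on 'b' 0 → fail=0;  out ∅∪∅=∅
  n2('ca'): parent n1 fail=0; on 'a' 0 → fail=0;  out ∅∪∅=∅
  n5('bb'): parent n4 fail=0; on 'b' 0 → fail=4;  out ∅∪∅=∅
  n15('cb'): parent n1 fail=0; on 'b' 0 → fail=4;  out ∅∪∅=∅
  n20('bc'): parent n4 fail=0; on 'c' 0 → fail=1;  out {5}∪∅={5}
  n3('cab'): parent n2 fail=0; on 'b' 0 → fail=4;  out {0}∪∅={0}
  n6('bbc'): parent n5 fail=4; on 'c' 4 → fail=20;  out ∅∪{5}={5}
  n9('bba'): parent n5 fail=4; on 'a' 4→0 → fail=0;  out ∅∪∅=∅
  n11('cac'): parent n2 fail=0; on 'c' 0 → fail=1;  out ∅∪∅=∅
  n16('cbb'): parent n15 fail=4; on 'b' 4 → fail=5;  out ∅∪∅=∅
  n21('bbb'): parent n5 fail=4; on 'b' 4 → fail=5;  out ∅∪∅=∅
  n7('bbcc'): parent n6 fail=20; on 'c' 20→1→0 → fail=1;  out ∅∪∅=∅
  n10('bbab'): parent n9 fail=0; on 'b' 0 → fail=4;  out {2}∪∅={2}
  n12('cacb'): parent n11 fail=1; on 'b' 1 → fail=15;  out ∅∪∅=∅
  n17('cbbb'): parent n16 fail=5; on 'b' 5 → fail=21;  out ∅∪∅=∅
  n22('bbbb'): parent n21 fail=5; on 'b' 5 → fail=21;  out ∅∪∅=∅
  n8('bbccb'): parent n7 fail=1; on 'b' 1 → fail=15;  out {1}∪∅={1}
  n13('cacbc'): parent n12 fail=15; on 'c' 15→4 → fail=20;  out ∅∪{5}={5}
  n18('cbbbb'): parent n17 fail=21; on 'b' 21 → fail=22;  out ∅∪∅=∅
  n23('bbbba'): parent n22 fail=21; on 'a' 21→5 → fail=9;  out {6}∪∅={6}
  n14('cacbca'): parent n13 fail=20; on 'a' 20→1 → fail=2;  out {3}∪∅={3}
  n19('cbbbba'): parent n18 fail=22; on 'a' 22 → fail=23;  out {4}∪{6}={4,6}

Scan:
[0] read 'c'  n0⇒n1
[1] read 'a'  n1⇒n2
[2] read 'b'  n2⇒n3  ** P0@[0:2]
[3] read 'c'  n3⇒n20 (via fail)  ** P5@[2:3]
[4] read 'b'  n20⇒n15 (via fail)
[5] read 'c'  n15⇒n20 (via fail)  ** P5@[4:5]
[6] read 'b'  n20⇒n15 (via fail)
[7] read 'a'  n15⇒n0 (via fail)
[8] read 'b'  n0⇒n4
[9] read 'b'  n4⇒n5
[10] read 'a'  n5⇒n9
[11] read 'b'  n9⇒n10  ** P2@[8:11]
[12] read 'b'  n10⇒n5 (via fail)
[13] read 'a'  n5⇒n9
[14] read 'c'  n9⇒n1 (via fail)
[15] read 'b'  n1⇒n15
[16] read 'c'  n15⇒n20 (via fail)  ** P5@[15:16]
[17] read 'b'  n20⇒n15 (via fail)
[18] read 'b'  n15⇒n16
[19] read 'b'  n16⇒n17
[20] read 'c'  n17⇒n6 (via fail)  ** P5@[19:20]
[21] read 'c'  n6⇒n7
[22] read 'b'  n7⇒n8  ** P1@[18:22]
[23] read 'b'  n8⇒n16 (via fail)
[24] read 'b'  n16⇒n17
[25] read 'b'  n17⇒n18
[26] read 'b'  n18⇒n22 (via fail)
[27] read 'a'  n22⇒n23  ** P6@[23:27]
[28] read 'a'  n23⇒n0 (via fail)
[29] read 'b'  n0⇒n4
[30] read 'c'  n4⇒n20  ** P5@[29:30]
[31] read 'b'  n20⇒n15 (via fail)
[32] read 'a'  n15⇒n0 (via fail)
[33] read 'b'  n0⇒n4
[34] read 'b'  n4⇒n5
[35] read 'a'  n5⇒n9
[36] read 'b'  n9⇒n10  ** P2@[33:36]
[37] read 'a'  n10⇒n0 (via fail)
[38] read 'c'  n0⇒n1
[39] read 'a'  n1⇒n2
[40] read 'b'  n2⇒n3  ** P0@[38:40]
[41] read 'c'  n3⇒n20 (via fail)  ** P5@[40:41]
[42] read 'c'  n20⇒n1 (via fail)
[43] read 'b'  n1⇒n15
[44] read 'b'  n15⇒n16
[45] read 'b'  n16⇒n17
[46] read 'a'  n17⇒n9 (via fail)
[47] read 'b'  n9⇒n10  ** P2@[44:47]
[48] read 'b'  n10⇒n5 (via fail)
[49] read 'b'  n5⇒n21
[50] read 'b'  n21⇒n22
[51] read 'b'  n22⇒n22 (via fail)
[52] read 'c'  n22⇒n6 (via fail)  ** P5@[51:52]
[53] read 'c'  n6⇒n7
[54] read 'b'  n7⇒n8  ** P1@[50:54]
[55] read 'a'  n8⇒n0 (via fail)
[56] read 'a'  n0⇒n0
[57] read 'a'  n0⇒n0
[58] read 'c'  n0⇒n1
[59] read 'b'  n1⇒n15
[60] read 'c'  n15⇒n20 (via fail)  ** P5@[59:60]

Matches: [[2,0],[3,5],[5,5],[11,2],[16,5],[20,5],[22,1],[27,6],[30,5],[36,2],[40,0],[41,5],[47,2],[52,5],[54,1],[60,5]]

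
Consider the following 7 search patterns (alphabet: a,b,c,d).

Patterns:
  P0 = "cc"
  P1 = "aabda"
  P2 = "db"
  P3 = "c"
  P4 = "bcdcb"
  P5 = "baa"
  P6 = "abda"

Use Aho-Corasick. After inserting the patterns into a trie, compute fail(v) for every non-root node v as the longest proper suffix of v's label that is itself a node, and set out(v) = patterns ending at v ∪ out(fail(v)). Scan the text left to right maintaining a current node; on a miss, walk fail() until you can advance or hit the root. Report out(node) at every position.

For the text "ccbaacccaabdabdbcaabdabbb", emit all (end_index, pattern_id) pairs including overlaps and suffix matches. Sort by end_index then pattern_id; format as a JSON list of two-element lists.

Build automaton:
Trie (insert patterns):
  0='ε' goto a→3 b→10 c→1 d→8
  1='c' goto c→2  ←P3
  2='cc' goto ·  ←P0
  3='a' goto a→4 b→17
  4='aa' goto b→5
  5='aab' goto d→6
  6='aabd' goto a→7
  7='aabda' goto ·  ←P1
  8='d' goto b→9
  9='db' goto ·  ←P2
  10='b' goto a→15 c→11
  11='bc' goto d→12
  12='bcd' goto c→13
  13='bcdc' goto b→14
  14='bcdcb' goto ·  ←P4
  15='ba' goto a→16
  16='baa' goto ·  ←P5
  17='ab' goto d→18
  18='abd' goto a→19
  19='abda' goto ·  ←P6

Failure links (BFS by depth):
  fail(1) 'c': from fail(0)=0 chase 'c': 0 ⇒ 0;  out={3}∪out(0)={3}
  fail(3) 'a': from fail(0)=0 chase 'a': 0 ⇒ 0;  out=∅∪out(0)=∅
  fail(8) 'd': from fail(0)=0 chase 'd': 0 ⇒ 0;  out=∅∪out(0)=∅
  fail(10) 'b': from fail(0)=0 chase 'b': 0 ⇒ 0;  out=∅∪out(0)=∅
  fail(2) 'cc': from fail(1)=0 chase 'c': 0 ⇒ 1;  out={0}∪out(1)={0,3}
  fail(4) 'aa': from fail(3)=0 chase 'a': 0 ⇒ 3;  out=∅∪out(3)=∅
  fail(9) 'db': from fail(8)=0 chase 'b': 0 ⇒ 10;  out={2}∪out(10)={2}
  fail(11) 'bc': from fail(10)=0 chase 'c': 0 ⇒ 1;  out=∅∪out(1)={3}
  fail(15) 'ba': from fail(10)=0 chase 'a': 0 ⇒ 3;  out=∅∪out(3)=∅
  fail(17) 'ab': from fail(3)=0 chase 'b': 0 ⇒ 10;  out=∅∪out(10)=∅
  fail(5) 'aab': from fail(4)=3 chase 'b': 3 ⇒ 17;  out=∅∪out(17)=∅
  fail(12) 'bcd': from fail(11)=1 chase 'd': 1→0 ⇒ 8;  out=∅∪out(8)=∅
  fail(16) 'baa': from fail(15)=3 chase 'a': 3 ⇒ 4;  out={5}∪out(4)={5}
  fail(18) 'abd': from fail(17)=10 chase 'd': 10→0 ⇒ 8;  out=∅∪out(8)=∅
  fail(6) 'aabd': from fail(5)=17 chase 'd': 17 ⇒ 18;  out=∅∪out(18)=∅
  fail(13) 'bcdc': from fail(12)=8 chase 'c': 8→0 ⇒ 1;  out=∅∪out(1)={3}
  fail(19) 'abda': from fail(18)=8 chase 'a': 8→0 ⇒ 3;  out={6}∪out(3)={6}
  fail(7) 'aabda': from fail(6)=18 chase 'a': 18 ⇒ 19;  out={1}∪out(19)={1,6}
  fail(14) 'bcdcb': from fail(13)=1 chase 'b': 1→0 ⇒ 10;  out={4}∪out(10)={4}

Text stream:
[0] read 'c'  n0⇒n1  emit P3@[0:0]
[1] read 'c'  n1⇒n2  emit P0@[0:1],P3@[1:1]
[2] read 'b'  n2⇒n10 (fail-walked)
[3] read 'a'  n10⇒n15
[4] read 'a'  n15⇒n16  emit P5@[2:4]
[5] read 'c'  n16⇒n1 (fail-walked)  emit P3@[5:5]
[6] read 'c'  n1⇒n2  emit P0@[5:6],P3@[6:6]
[7] read 'c'  n2⇒n2 (fail-walked)  emit P0@[6:7],P3@[7:7]
[8] read 'a'  n2⇒n3 (fail-walked)
[9] read 'a'  n3⇒n4
[10] read 'b'  n4⇒n5
[11] read 'd'  n5⇒n6
[12] read 'a'  n6⇒n7  emit P1@[8:12],P6@[9:12]
[13] read 'b'  n7⇒n17 (fail-walked)
[14] read 'd'  n17⇒n18
[15] read 'b'  n18⇒n9 (fail-walked)  emit P2@[14:15]
[16] read 'c'  n9⇒n11 (fail-walked)  emit P3@[16:16]
[17] read 'a'  n11⇒n3 (fail-walked)
[18] read 'a'  n3⇒n4
[19] read 'b'  n4⇒n5
[20] read 'd'  n5⇒n6
[21] read 'a'  n6⇒n7  emit P1@[17:21],P6@[18:21]
[22] read 'b'  n7⇒n17 (fail-walked)
[23] read 'b'  n17⇒n10 (fail-walked)
[24] read 'b'  n10⇒n10 (fail-walked)

Result: [[0,3],[1,0],[1,3],[4,5],[5,3],[6,0],[6,3],[7,0],[7,3],[12,1],[12,6],[15,2],[16,3],[21,1],[21,6]]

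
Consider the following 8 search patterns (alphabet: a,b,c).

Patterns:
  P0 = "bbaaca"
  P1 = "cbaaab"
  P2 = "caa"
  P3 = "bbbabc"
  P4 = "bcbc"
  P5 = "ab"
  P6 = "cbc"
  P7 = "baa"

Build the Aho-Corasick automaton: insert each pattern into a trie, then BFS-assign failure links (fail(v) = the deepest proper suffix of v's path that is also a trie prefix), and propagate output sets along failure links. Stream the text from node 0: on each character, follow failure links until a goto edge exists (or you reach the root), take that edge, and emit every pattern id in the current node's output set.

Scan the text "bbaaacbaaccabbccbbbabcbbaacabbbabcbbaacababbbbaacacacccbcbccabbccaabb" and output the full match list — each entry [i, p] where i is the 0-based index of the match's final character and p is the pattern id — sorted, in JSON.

Construct AC machine:
Trie (insert patterns):
  0='ε' goto a→22 b→1 c→7
  1='b' goto a→25 b→2 c→19
  2='bb' goto a→3 b→15
  3='bba' goto a→4
  4='bbaa' goto c→5
  5='bbaac' goto a→6
  6='bbaaca' goto ·  [P0 ends]
  7='c' goto a→13 b→8
  8='cb' goto a→9 c→24
  9='cba' goto a→10
  10='cbaa' goto a→11
  11='cbaaa' goto b→12
  12='cbaaab' goto ·  [P1 ends]
  13='ca' goto a→14
  14='caa' goto ·  [P2 ends]
  15='bbb' goto a→16
  16='bbba' goto b→17
  17='bbbab' goto c→18
  18='bbbabc' goto ·  [P3 ends]
  19='bc' goto b→20
  20='bcb' goto c→21
  21='bcbc' goto ·  [P4 ends]
  22='a' goto b→23
  23='ab' goto ·  [P5 ends]
  24='cbc' goto ·  [P6 ends]
  25='ba' goto a→26
  26='baa' goto ·  [P7 ends]

BFS fail/out derivation:
  fail(1) 'b': from fail(0)=0 chase 'b': 0 ⇒ 0;  out=∅∪out(0)=∅
  fail(7) 'c': from fail(0)=0 chase 'c': 0 ⇒ 0;  out=∅∪out(0)=∅
  fail(22) 'a': from fail(0)=0 chase 'a': 0 ⇒ 0;  out=∅∪out(0)=∅
  fail(2) 'bb': from fail(1)=0 chase 'b': 0 ⇒ 1;  out=∅∪out(1)=∅
  fail(8) 'cb': from fail(7)=0 chase 'b': 0 ⇒ 1;  out=∅∪out(1)=∅
  fail(13) 'ca': from fail(7)=0 chase 'a': 0 ⇒ 22;  out=∅∪out(22)=∅
  fail(19) 'bc': from fail(1)=0 chase 'c': 0 ⇒ 7;  out=∅∪out(7)=∅
  fail(23) 'ab': from fail(22)=0 chase 'b': 0 ⇒ 1;  out={5}∪out(1)={5}
  fail(25) 'ba': from fail(1)=0 chase 'a': 0 ⇒ 22;  out=∅∪out(22)=∅
  fail(3) 'bba': from fail(2)=1 chase 'a': 1 ⇒ 25;  out=∅∪out(25)=∅
  fail(9) 'cba': from fail(8)=1 chase 'a': 1 ⇒ 25;  out=∅∪out(25)=∅
  fail(14) 'caa': from fail(13)=22 chase 'a': 22→0 ⇒ 22;  out={2}∪out(22)={2}
  fail(15) 'bbb': from fail(2)=1 chase 'b': 1 ⇒ 2;  out=∅∪out(2)=∅
  fail(20) 'bcb': from fail(19)=7 chase 'b': 7 ⇒ 8;  out=∅∪out(8)=∅
  fail(24) 'cbc': from fail(8)=1 chase 'c': 1 ⇒ 19;  out={6}∪out(19)={6}
  fail(26) 'baa': from fail(25)=22 chase 'a': 22→0 ⇒ 22;  out={7}∪out(22)={7}
  fail(4) 'bbaa': from fail(3)=25 chase 'a': 25 ⇒ 26;  out=∅∪out(26)={7}
  fail(10) 'cbaa': from fail(9)=25 chase 'a': 25 ⇒ 26;  out=∅∪out(26)={7}
  fail(16) 'bbba': from fail(15)=2 chase 'a': 2 ⇒ 3;  out=∅∪out(3)=∅
  fail(21) 'bcbc': from fail(20)=8 chase 'c': 8 ⇒ 24;  out={4}∪out(24)={4,6}
  fail(5) 'bbaac': from fail(4)=26 chase 'c': 26→22→0 ⇒ 7;  out=∅∪out(7)=∅
  fail(11) 'cbaaa': from fail(10)=26 chase 'a': 26→22→0 ⇒ 22;  out=∅∪out(22)=∅
  fail(17) 'bbbab': from fail(16)=3 chase 'b': 3→25→22 ⇒ 23;  out=∅∪out(23)={5}
  fail(6) 'bbaaca': from fail(5)=7 chase 'a': 7 ⇒ 13;  out={0}∪out(13)={0}
  fail(12) 'cbaaab': from fail(11)=22 chase 'b': 22 ⇒ 23;  out={1}∪out(23)={1,5}
  fail(18) 'bbbabc': from fail(17)=23 chase 'c': 23→1 ⇒ 19;  out={3}∪out(19)={3}

Text stream:
i=0 'b': node 0→1
i=1 'b': node 1→2
i=2 'a': node 2→3
i=3 'a': node 3→4  emit P7@[1:3]
i=4 'a': node 4→22 ·f
i=5 'c': node 22→7 ·f
i=6 'b': node 7→8
i=7 'a': node 8→9
i=8 'a': node 9→10  emit P7@[6:8]
i=9 'c': node 10→7 ·f
i=10 'c': node 7→7 ·f
i=11 'a': node 7→13
i=12 'b': node 13→23 ·f  emit P5@[11:12]
i=13 'b': node 23→2 ·f
i=14 'c': node 2→19 ·f
i=15 'c': node 19→7 ·f
i=16 'b': node 7→8
i=17 'b': node 8→2 ·f
i=18 'b': node 2→15
i=19 'a': node 15→16
i=20 'b': node 16→17  emit P5@[19:20]
i=21 'c': node 17→18  emit P3@[16:21]
i=22 'b': node 18→20 ·f
i=23 'b': node 20→2 ·f
i=24 'a': node 2→3
i=25 'a': node 3→4  emit P7@[23:25]
i=26 'c': node 4→5
i=27 'a': node 5→6  emit P0@[22:27]
i=28 'b': node 6→23 ·f  emit P5@[27:28]
i=29 'b': node 23→2 ·f
i=30 'b': node 2→15
i=31 'a': node 15→16
i=32 'b': node 16→17  emit P5@[31:32]
i=33 'c': node 17→18  emit P3@[28:33]
i=34 'b': node 18→20 ·f
i=35 'b': node 20→2 ·f
i=36 'a': node 2→3
i=37 'a': node 3→4  emit P7@[35:37]
i=38 'c': node 4→5
i=39 'a': node 5→6  emit P0@[34:39]
i=40 'b': node 6→23 ·f  emit P5@[39:40]
i=41 'a': node 23→25 ·f
i=42 'b': node 25→23 ·f  emit P5@[41:42]
i=43 'b': node 23→2 ·f
i=44 'b': node 2→15
i=45 'b': node 15→15 ·f
i=46 'a': node 15→16
i=47 'a': node 16→4 ·f  emit P7@[45:47]
i=48 'c': node 4→5
i=49 'a': node 5→6  emit P0@[44:49]
i=50 'c': node 6→7 ·f
i=51 'a': node 7→13
i=52 'c': node 13→7 ·f
i=53 'c': node 7→7 ·f
i=54 'c': node 7→7 ·f
i=55 'b': node 7→8
i=56 'c': node 8→24  emit P6@[54:56]
i=57 'b': node 24→20 ·f
i=58 'c': node 20→21  emit P4@[55:58],P6@[56:58]
i=59 'c': node 21→7 ·f
i=60 'a': node 7→13
i=61 'b': node 13→23 ·f  emit P5@[60:61]
i=62 'b': node 23→2 ·f
i=63 'c': node 2→19 ·f
i=64 'c': node 19→7 ·f
i=65 'a': node 7→13
i=66 'a': node 13→14  emit P2@[64:66]
i=67 'b': node 14→23 ·f  emit P5@[66:67]
i=68 'b': node 23→2 ·f

All matches (sorted): [[3,7],[8,7],[12,5],[20,5],[21,3],[25,7],[27,0],[28,5],[32,5],[33,3],[37,7],[39,0],[40,5],[42,5],[47,7],[49,0],[56,6],[58,4],[58,6],[61,5],[66,2],[67,5]]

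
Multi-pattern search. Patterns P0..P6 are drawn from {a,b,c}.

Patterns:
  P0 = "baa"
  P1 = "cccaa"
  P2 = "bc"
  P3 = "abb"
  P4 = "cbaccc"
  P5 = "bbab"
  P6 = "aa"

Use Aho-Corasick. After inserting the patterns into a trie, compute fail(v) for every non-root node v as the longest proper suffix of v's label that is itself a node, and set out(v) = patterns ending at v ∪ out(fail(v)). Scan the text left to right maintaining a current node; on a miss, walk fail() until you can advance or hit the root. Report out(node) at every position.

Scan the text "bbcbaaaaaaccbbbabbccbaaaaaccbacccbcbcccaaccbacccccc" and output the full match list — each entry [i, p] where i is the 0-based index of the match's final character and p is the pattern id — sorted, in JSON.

Build:
Trie nodes:
  0='ε' goto a→10 b→1 c→4
  1='b' goto a→2 b→18 c→9
  2='ba' goto a→3
  3='baa' goto ·  ←P0
  4='c' goto b→13 c→5
  5='cc' goto c→6
  6='ccc' goto a→7
  7='ccca' goto a→8
  8='cccaa' goto ·  ←P1
  9='bc' goto ·  ←P2
  10='a' goto a→21 b→11
  11='ab' goto b→12
  12='abb' goto ·  ←P3
  13='cb' goto a→14
  14='cba' goto c→15
  15='cbac' goto c→16
  16='cbacc' goto c→17
  17='cbaccc' goto ·  ←P4
  18='bb' goto a→19
  19='bba' goto b→20
  20='bbab' goto ·  ←P5
  21='aa' goto ·  ←P6

BFS fail/out derivation:
  fail(1) 'b': from fail(0)=0 chase 'b': 0 ⇒ 0;  out=∅∪out(0)=∅
  fail(4) 'c': from fail(0)=0 chase 'c': 0 ⇒ 0;  out=∅∪out(0)=∅
  fail(10) 'a': from fail(0)=0 chase 'a': 0 ⇒ 0;  out=∅∪out(0)=∅
  fail(2) 'ba': from fail(1)=0 chase 'a': 0 ⇒ 10;  out=∅∪out(10)=∅
  fail(5) 'cc': from fail(4)=0 chase 'c': 0 ⇒ 4;  out=∅∪out(4)=∅
  fail(9) 'bc': from fail(1)=0 chase 'c': 0 ⇒ 4;  out={2}∪out(4)={2}
  fail(11) 'ab': from fail(10)=0 chase 'b': 0 ⇒ 1;  out=∅∪out(1)=∅
  fail(13) 'cb': from fail(4)=0 chase 'b': 0 ⇒ 1;  out=∅∪out(1)=∅
  fail(18) 'bb': from fail(1)=0 chase 'b': 0 ⇒ 1;  out=∅∪out(1)=∅
  fail(21) 'aa': from fail(10)=0 chase 'a': 0 ⇒ 10;  out={6}∪out(10)={6}
  fail(3) 'baa': from fail(2)=10 chase 'a': 10 ⇒ 21;  out={0}∪out(21)={0,6}
  fail(6) 'ccc': from fail(5)=4 chase 'c': 4 ⇒ 5;  out=∅∪out(5)=∅
  fail(12) 'abb': from fail(11)=1 chase 'b': 1 ⇒ 18;  out={3}∪out(18)={3}
  fail(14) 'cba': from fail(13)=1 chase 'a': 1 ⇒ 2;  out=∅∪out(2)=∅
  fail(19) 'bba': from fail(18)=1 chase 'a': 1 ⇒ 2;  out=∅∪out(2)=∅
  fail(7) 'ccca': from fail(6)=5 chase 'a': 5→4→0 ⇒ 10;  out=∅∪out(10)=∅
  fail(15) 'cbac': from fail(14)=2 chase 'c': 2→10→0 ⇒ 4;  out=∅∪out(4)=∅
  fail(20) 'bbab': from fail(19)=2 chase 'b': 2→10 ⇒ 11;  out={5}∪out(11)={5}
  fail(8) 'cccaa': from fail(7)=10 chase 'a': 10 ⇒ 21;  out={1}∪out(21)={1,6}
  fail(16) 'cbacc': from fail(15)=4 chase 'c': 4 ⇒ 5;  out=∅∪out(5)=∅
  fail(17) 'cbaccc': from fail(16)=5 chase 'c': 5 ⇒ 6;  out={4}∪out(6)={4}

Text stream:
i=0 'b': node 0→1
i=1 'b': node 1→18
i=2 'c': node 18→9 (fail-walked)  ** P2@[1:2]
i=3 'b': node 9→13 (fail-walked)
i=4 'a': node 13→14
i=5 'a': node 14→3 (fail-walked)  ** P0@[3:5],P6@[4:5]
i=6 'a': node 3→21 (fail-walked)  ** P6@[5:6]
i=7 'a': node 21→21 (fail-walked)  ** P6@[6:7]
i=8 'a': node 21→21 (fail-walked)  ** P6@[7:8]
i=9 'a': node 21→21 (fail-walked)  ** P6@[8:9]
i=10 'c': node 21→4 (fail-walked)
i=11 'c': node 4→5
i=12 'b': node 5→13 (fail-walked)
i=13 'b': node 13→18 (fail-walked)
i=14 'b': node 18→18 (fail-walked)
i=15 'a': node 18→19
i=16 'b': node 19→20  ** P5@[13:16]
i=17 'b': node 20→12 (fail-walked)  ** P3@[15:17]
i=18 'c': node 12→9 (fail-walked)  ** P2@[17:18]
i=19 'c': node 9→5 (fail-walked)
i=20 'b': node 5→13 (fail-walked)
i=21 'a': node 13→14
i=22 'a': node 14→3 (fail-walked)  ** P0@[20:22],P6@[21:22]
i=23 'a': node 3→21 (fail-walked)  ** P6@[22:23]
i=24 'a': node 21→21 (fail-walked)  ** P6@[23:24]
i=25 'a': node 21→21 (fail-walked)  ** P6@[24:25]
i=26 'c': node 21→4 (fail-walked)
i=27 'c': node 4→5
i=28 'b': node 5→13 (fail-walked)
i=29 'a': node 13→14
i=30 'c': node 14→15
i=31 'c': node 15→16
i=32 'c': node 16→17  ** P4@[27:32]
i=33 'b': node 17→13 (fail-walked)
i=34 'c': node 13→9 (fail-walked)  ** P2@[33:34]
i=35 'b': node 9→13 (fail-walked)
i=36 'c': node 13→9 (fail-walked)  ** P2@[35:36]
i=37 'c': node 9→5 (fail-walked)
i=38 'c': node 5→6
i=39 'a': node 6→7
i=40 'a': node 7→8  ** P1@[36:40],P6@[39:40]
i=41 'c': node 8→4 (fail-walked)
i=42 'c': node 4→5
i=43 'b': node 5→13 (fail-walked)
i=44 'a': node 13→14
i=45 'c': node 14→15
i=46 'c': node 15→16
i=47 'c': node 16→17  ** P4@[42:47]
i=48 'c': node 17→6 (fail-walked)
i=49 'c': node 6→6 (fail-walked)
i=50 'c': node 6→6 (fail-walked)

Result: [[2,2],[5,0],[5,6],[6,6],[7,6],[8,6],[9,6],[16,5],[17,3],[18,2],[22,0],[22,6],[23,6],[24,6],[25,6],[32,4],[34,2],[36,2],[40,1],[40,6],[47,4]]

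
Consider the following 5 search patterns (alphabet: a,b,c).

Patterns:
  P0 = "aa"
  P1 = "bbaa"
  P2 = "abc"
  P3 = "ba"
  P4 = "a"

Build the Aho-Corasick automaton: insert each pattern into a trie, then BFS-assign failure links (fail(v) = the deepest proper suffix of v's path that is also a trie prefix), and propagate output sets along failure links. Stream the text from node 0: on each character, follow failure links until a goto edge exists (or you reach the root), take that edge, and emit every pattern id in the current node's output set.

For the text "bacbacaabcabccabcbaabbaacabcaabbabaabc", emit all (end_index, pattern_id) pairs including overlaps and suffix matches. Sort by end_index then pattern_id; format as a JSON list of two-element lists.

Build:
Trie (insert patterns):
  n0 'ε': a→1 b→3
  n1 'a': a→2 b→7  ←P4
  n2 'aa': ·  ←P0
  n3 'b': a→9 b→4
  n4 'bb': a→5
  n5 'bba': a→6
  n6 'bbaa': ·  ←P1
  n7 'ab': c→8
  n8 'abc': ·  ←P2
  n9 'ba': ·  ←P3

Failure links (BFS by depth):
  n1('a'): parent n0 fail=0; on 'a' 0 → fail=0;  out {4}∪∅={4}
  n3('b'): parent n0 fail=0; on 'b' 0 → fail=0;  out ∅∪∅=∅
  n2('aa'): parent n1 fail=0; on 'a' 0 → fail=1;  out {0}∪{4}={0,4}
  n4('bb'): parent n3 fail=0; on 'b' 0 → fail=3;  out ∅∪∅=∅
  n7('ab'): parent n1 fail=0; on 'b' 0 → fail=3;  out ∅∪∅=∅
  n9('ba'): parent n3 fail=0; on 'a' 0 → fail=1;  out {3}∪{4}={3,4}
  n5('bba'): parent n4 fail=3; on 'a' 3 → fail=9;  out ∅∪{3,4}={3,4}
  n8('abc'): parent n7 fail=3; on 'c' 3→0 → fail=0;  out {2}∪∅={2}
  n6('bbaa'): parent n5 fail=9; on 'a' 9→1 → fail=2;  out {1}∪{0,4}={0,1,4}

Text stream:
i=0 'b': node 0→3
i=1 'a': node 3→9  ** P3@[0:1],P4@[1:1]
i=2 'c': node 9→0 (via fail)
i=3 'b': node 0→3
i=4 'a': node 3→9  ** P3@[3:4],P4@[4:4]
i=5 'c': node 9→0 (via fail)
i=6 'a': node 0→1  ** P4@[6:6]
i=7 'a': node 1→2  ** P0@[6:7],P4@[7:7]
i=8 'b': node 2→7 (via fail)
i=9 'c': node 7→8  ** P2@[7:9]
i=10 'a': node 8→1 (via fail)  ** P4@[10:10]
i=11 'b': node 1→7
i=12 'c': node 7→8  ** P2@[10:12]
i=13 'c': node 8→0 (via fail)
i=14 'a': node 0→1  ** P4@[14:14]
i=15 'b': node 1→7
i=16 'c': node 7→8  ** P2@[14:16]
i=17 'b': node 8→3 (via fail)
i=18 'a': node 3→9  ** P3@[17:18],P4@[18:18]
i=19 'a': node 9→2 (via fail)  ** P0@[18:19],P4@[19:19]
i=20 'b': node 2→7 (via fail)
i=21 'b': node 7→4 (via fail)
i=22 'a': node 4→5  ** P3@[21:22],P4@[22:22]
i=23 'a': node 5→6  ** P0@[22:23],P1@[20:23],P4@[23:23]
i=24 'c': node 6→0 (via fail)
i=25 'a': node 0→1  ** P4@[25:25]
i=26 'b': node 1→7
i=27 'c': node 7→8  ** P2@[25:27]
i=28 'a': node 8→1 (via fail)  ** P4@[28:28]
i=29 'a': node 1→2  ** P0@[28:29],P4@[29:29]
i=30 'b': node 2→7 (via fail)
i=31 'b': node 7→4 (via fail)
i=32 'a': node 4→5  ** P3@[31:32],P4@[32:32]
i=33 'b': node 5→7 (via fail)
i=34 'a': node 7→9 (via fail)  ** P3@[33:34],P4@[34:34]
i=35 'a': node 9→2 (via fail)  ** P0@[34:35],P4@[35:35]
i=36 'b': node 2→7 (via fail)
i=37 'c': node 7→8  ** P2@[35:37]

All matches (sorted): [[1,3],[1,4],[4,3],[4,4],[6,4],[7,0],[7,4],[9,2],[10,4],[12,2],[14,4],[16,2],[18,3],[18,4],[19,0],[19,4],[22,3],[22,4],[23,0],[23,1],[23,4],[25,4],[27,2],[28,4],[29,0],[29,4],[32,3],[32,4],[34,3],[34,4],[35,0],[35,4],[37,2]]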